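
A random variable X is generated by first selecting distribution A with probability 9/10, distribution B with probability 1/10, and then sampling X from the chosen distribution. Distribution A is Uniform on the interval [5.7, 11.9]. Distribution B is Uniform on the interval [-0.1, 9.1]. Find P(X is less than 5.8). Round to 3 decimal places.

0.079

Conditional on each component, P(X < 5.8): A: 0.016129; B: 0.641304.
By total probability, P(X < 5.8) = 0.9·0.016129 + 0.1·0.641304 = 0.0786466.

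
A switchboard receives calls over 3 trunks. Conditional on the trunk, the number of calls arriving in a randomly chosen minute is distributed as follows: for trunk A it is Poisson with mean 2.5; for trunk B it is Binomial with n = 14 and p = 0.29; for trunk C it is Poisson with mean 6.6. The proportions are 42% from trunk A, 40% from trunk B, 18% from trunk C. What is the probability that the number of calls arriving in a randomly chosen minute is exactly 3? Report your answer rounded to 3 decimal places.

Conditional on each trunk, P(X = 3): A: 0.213763; B: 0.205181; C: 0.0651834.
By total probability, P(X = 3) = 0.42·0.213763 + 0.4·0.205181 + 0.18·0.0651834 = 0.183586.

0.184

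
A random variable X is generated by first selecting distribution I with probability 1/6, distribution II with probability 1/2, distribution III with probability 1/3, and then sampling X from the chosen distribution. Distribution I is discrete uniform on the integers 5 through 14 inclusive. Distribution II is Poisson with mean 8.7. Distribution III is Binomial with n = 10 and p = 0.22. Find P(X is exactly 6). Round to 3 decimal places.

0.070

Conditional on each component, P(X = 6): I: 0.1; II: 0.100328; III: 0.0088132.
By total probability, P(X = 6) = 0.166667·0.1 + 0.5·0.100328 + 0.333333·0.0088132 = 0.0697683.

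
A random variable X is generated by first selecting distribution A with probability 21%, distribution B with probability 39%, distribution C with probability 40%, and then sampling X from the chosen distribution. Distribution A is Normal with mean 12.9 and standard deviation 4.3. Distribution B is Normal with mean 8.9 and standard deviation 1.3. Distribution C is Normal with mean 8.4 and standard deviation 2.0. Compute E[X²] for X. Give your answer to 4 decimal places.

100.2040

For each component E[X²] = Var + (mean)², giving A: 184.9; B: 80.9; C: 74.56.
Overall E[X²] = 0.21·184.9 + 0.39·80.9 + 0.4·74.56 = 100.204.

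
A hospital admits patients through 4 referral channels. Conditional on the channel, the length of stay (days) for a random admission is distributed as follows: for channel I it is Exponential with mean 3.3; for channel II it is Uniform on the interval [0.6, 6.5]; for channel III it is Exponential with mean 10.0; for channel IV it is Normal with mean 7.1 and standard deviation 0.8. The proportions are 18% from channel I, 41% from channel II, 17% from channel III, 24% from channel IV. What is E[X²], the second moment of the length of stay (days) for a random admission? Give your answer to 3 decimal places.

56.529

For each component E[X²] = Var + (mean)², giving I: 21.78; II: 15.5033; III: 200; IV: 51.05.
Overall E[X²] = 0.18·21.78 + 0.41·15.5033 + 0.17·200 + 0.24·51.05 = 56.5288.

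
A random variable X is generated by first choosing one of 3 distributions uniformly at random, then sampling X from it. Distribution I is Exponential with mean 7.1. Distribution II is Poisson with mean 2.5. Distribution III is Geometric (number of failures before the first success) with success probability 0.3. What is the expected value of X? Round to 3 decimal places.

3.978

Component means — I: 7.1; II: 2.5; III: 2.33333.
E[X] = 0.333333·7.1 + 0.333333·2.5 + 0.333333·2.33333 = 3.97778.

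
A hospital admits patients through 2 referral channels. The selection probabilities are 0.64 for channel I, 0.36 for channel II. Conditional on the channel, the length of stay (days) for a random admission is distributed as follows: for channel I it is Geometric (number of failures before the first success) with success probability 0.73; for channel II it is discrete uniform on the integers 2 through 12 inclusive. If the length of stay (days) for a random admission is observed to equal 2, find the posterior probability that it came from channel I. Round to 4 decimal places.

Likelihoods P(X=2 | ·): I: 0.053217; II: 0.0909091.
Posterior ∝ prior × likelihood. Numerator for I: 0.64·0.053217 = 0.0340589.
Normalizing constant: 0.64·0.053217 + 0.36·0.0909091 = 0.0667862.
P(I | observation) = 0.0340589 / 0.0667862 = 0.509969.

0.5100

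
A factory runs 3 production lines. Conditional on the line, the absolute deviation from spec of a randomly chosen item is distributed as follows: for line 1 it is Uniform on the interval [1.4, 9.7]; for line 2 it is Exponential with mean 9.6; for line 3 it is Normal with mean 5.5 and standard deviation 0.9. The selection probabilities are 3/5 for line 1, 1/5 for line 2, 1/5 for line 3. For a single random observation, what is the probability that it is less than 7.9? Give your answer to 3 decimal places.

Conditional on each line, P(X < 7.9): 1: 0.783133; 2: 0.560851; 3: 0.99617.
By total probability, P(X < 7.9) = 0.6·0.783133 + 0.2·0.560851 + 0.2·0.99617 = 0.781284.

0.781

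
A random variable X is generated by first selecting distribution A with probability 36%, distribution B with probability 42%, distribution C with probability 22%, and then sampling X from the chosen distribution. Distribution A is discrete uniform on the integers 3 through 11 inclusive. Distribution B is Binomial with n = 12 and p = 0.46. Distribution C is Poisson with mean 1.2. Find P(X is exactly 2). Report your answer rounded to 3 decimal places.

Conditional on each component, P(X = 2): A: 0; B: 0.029444; C: 0.21686.
By total probability, P(X = 2) = 0.36·0 + 0.42·0.029444 + 0.22·0.21686 = 0.0600757.

0.060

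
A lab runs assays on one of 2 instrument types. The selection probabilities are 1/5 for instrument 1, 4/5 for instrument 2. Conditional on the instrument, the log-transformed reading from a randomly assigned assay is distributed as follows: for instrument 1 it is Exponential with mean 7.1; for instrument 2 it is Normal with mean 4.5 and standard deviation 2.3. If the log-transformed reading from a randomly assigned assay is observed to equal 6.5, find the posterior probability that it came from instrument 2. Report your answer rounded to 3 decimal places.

Likelihoods f(6.5 | ·): 1: 0.056383; 2: 0.118847.
Posterior ∝ prior × likelihood. Numerator for 2: 0.8·0.118847 = 0.0950775.
Normalizing constant: 0.2·0.056383 + 0.8·0.118847 = 0.106354.
P(2 | observation) = 0.0950775 / 0.106354 = 0.893971.

0.894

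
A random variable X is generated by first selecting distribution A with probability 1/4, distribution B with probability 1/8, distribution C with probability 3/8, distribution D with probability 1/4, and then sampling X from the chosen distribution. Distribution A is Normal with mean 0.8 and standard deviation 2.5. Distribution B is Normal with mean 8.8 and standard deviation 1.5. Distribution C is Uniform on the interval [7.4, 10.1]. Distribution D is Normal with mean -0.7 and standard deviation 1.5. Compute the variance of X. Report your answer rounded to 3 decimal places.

Per component, A: μ=0.8, E[X²]=6.89; B: μ=8.8, E[X²]=79.69; C: μ=8.75, E[X²]=77.17; D: μ=-0.7, E[X²]=2.74.
E[X] = 0.25·0.8 + 0.125·8.8 + 0.375·8.75 + 0.25·-0.7 = 4.40625.
E[X²] = 0.25·6.89 + 0.125·79.69 + 0.375·77.17 + 0.25·2.74 = 41.3075.
Var(X) = E[X²] − (E[X])² = 41.3075 − 19.415 = 21.8925.

21.892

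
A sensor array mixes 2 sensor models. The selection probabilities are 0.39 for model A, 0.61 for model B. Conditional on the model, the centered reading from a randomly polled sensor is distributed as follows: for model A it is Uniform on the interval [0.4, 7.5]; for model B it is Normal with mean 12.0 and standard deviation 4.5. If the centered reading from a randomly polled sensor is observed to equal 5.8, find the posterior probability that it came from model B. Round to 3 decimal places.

Likelihoods f(5.8 | ·): A: 0.140845; B: 0.0343157.
Posterior ∝ prior × likelihood. Numerator for B: 0.61·0.0343157 = 0.0209326.
Normalizing constant: 0.39·0.140845 + 0.61·0.0343157 = 0.0758622.
P(B | observation) = 0.0209326 / 0.0758622 = 0.275929.

0.276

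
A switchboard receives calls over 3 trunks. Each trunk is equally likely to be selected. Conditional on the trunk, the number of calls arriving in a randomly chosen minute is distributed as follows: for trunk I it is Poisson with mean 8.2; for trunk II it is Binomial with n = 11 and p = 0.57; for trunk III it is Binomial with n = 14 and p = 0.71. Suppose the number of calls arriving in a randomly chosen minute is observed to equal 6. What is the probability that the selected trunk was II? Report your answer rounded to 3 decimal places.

0.633

Likelihoods P(X=6 | ·): I: 0.115967; II: 0.232934; III: 0.0192437.
Posterior ∝ prior × likelihood. Numerator for II: 0.333333·0.232934 = 0.0776448.
Normalizing constant: 0.333333·0.115967 + 0.333333·0.232934 + 0.333333·0.0192437 = 0.122715.
P(II | observation) = 0.0776448 / 0.122715 = 0.632724.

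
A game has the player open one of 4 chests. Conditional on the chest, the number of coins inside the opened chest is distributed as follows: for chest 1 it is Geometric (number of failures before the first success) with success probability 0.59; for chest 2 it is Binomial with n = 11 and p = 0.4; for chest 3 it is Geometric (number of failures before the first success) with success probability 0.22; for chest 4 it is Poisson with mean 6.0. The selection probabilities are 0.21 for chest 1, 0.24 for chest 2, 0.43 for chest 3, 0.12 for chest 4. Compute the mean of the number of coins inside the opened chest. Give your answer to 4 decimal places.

Component means — 1: 0.694915; 2: 4.4; 3: 3.54545; 4: 6.
E[X] = 0.21·0.694915 + 0.24·4.4 + 0.43·3.54545 + 0.12·6 = 3.44648.

3.4465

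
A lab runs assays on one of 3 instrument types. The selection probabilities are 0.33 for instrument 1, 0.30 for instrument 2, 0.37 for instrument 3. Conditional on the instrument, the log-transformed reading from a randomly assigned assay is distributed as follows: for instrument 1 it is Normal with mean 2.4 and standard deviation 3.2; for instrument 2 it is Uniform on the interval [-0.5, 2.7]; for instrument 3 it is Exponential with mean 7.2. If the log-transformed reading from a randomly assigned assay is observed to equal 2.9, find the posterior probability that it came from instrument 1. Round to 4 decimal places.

Likelihoods f(2.9 | ·): 1: 0.123157; 2: 0; 3: 0.0928418.
Posterior ∝ prior × likelihood. Numerator for 1: 0.33·0.123157 = 0.0406418.
Normalizing constant: 0.33·0.123157 + 0.3·0 + 0.37·0.0928418 = 0.0749932.
P(1 | observation) = 0.0406418 / 0.0749932 = 0.541939.

0.5419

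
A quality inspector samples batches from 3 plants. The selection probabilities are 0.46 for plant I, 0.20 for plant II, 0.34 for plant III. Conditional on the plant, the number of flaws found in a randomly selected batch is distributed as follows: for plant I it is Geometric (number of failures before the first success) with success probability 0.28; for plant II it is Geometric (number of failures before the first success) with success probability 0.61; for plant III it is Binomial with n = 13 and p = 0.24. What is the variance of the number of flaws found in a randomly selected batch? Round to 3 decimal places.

Per component, I: μ=2.57143, E[X²]=15.7959; II: μ=0.639344, E[X²]=1.45687; III: μ=3.12, E[X²]=12.1056.
E[X] = 0.46·2.57143 + 0.2·0.639344 + 0.34·3.12 = 2.37153.
E[X²] = 0.46·15.7959 + 0.2·1.45687 + 0.34·12.1056 = 11.6734.
Var(X) = E[X²] − (E[X])² = 11.6734 − 5.62414 = 6.04926.

6.049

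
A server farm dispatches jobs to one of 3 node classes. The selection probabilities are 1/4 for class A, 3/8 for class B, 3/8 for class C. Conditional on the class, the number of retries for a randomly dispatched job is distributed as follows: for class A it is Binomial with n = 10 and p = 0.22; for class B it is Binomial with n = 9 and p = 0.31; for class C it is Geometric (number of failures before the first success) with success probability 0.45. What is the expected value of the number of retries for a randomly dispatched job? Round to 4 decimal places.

2.0546

Component means — A: 2.2; B: 2.79; C: 1.22222.
E[X] = 0.25·2.2 + 0.375·2.79 + 0.375·1.22222 = 2.05458.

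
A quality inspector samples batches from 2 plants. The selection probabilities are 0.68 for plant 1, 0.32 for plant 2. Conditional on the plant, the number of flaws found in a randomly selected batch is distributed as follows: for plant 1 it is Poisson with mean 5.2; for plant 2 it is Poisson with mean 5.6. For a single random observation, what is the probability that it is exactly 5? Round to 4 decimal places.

0.1732

Conditional on each plant, P(X = 5): 1: 0.174785; 2: 0.169711.
By total probability, P(X = 5) = 0.68·0.174785 + 0.32·0.169711 = 0.173161.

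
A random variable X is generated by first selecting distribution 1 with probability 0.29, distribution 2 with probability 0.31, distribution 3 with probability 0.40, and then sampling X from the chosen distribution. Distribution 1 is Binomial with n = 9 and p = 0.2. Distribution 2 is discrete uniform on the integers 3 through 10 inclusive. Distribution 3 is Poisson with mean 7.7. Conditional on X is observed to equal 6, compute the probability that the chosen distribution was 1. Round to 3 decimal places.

Likelihoods P(X=6 | ·): 1: 0.00275251; 2: 0.125; 3: 0.131082.
Posterior ∝ prior × likelihood. Numerator for 1: 0.29·0.00275251 = 0.000798228.
Normalizing constant: 0.29·0.00275251 + 0.31·0.125 + 0.4·0.131082 = 0.0919812.
P(1 | observation) = 0.000798228 / 0.0919812 = 0.00867817.

0.009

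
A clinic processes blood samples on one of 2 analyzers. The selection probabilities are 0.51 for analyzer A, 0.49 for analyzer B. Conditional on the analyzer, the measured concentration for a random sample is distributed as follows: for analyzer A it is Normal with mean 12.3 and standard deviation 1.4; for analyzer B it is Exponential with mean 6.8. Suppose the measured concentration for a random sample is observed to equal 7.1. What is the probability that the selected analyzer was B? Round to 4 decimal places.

Likelihoods f(7.1 | ·): A: 0.000287764; B: 0.051765.
Posterior ∝ prior × likelihood. Numerator for B: 0.49·0.051765 = 0.0253649.
Normalizing constant: 0.51·0.000287764 + 0.49·0.051765 = 0.0255116.
P(B | observation) = 0.0253649 / 0.0255116 = 0.994247.

0.9942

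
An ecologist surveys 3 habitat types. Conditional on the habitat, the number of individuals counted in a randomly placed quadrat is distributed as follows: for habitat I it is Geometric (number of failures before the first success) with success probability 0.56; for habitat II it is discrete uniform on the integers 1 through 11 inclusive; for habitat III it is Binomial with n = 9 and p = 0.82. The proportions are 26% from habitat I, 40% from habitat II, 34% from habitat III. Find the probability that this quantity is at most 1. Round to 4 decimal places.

Conditional on each habitat, P(X ≤ 1): I: 0.8064; II: 0.0909091; III: 8.33109e-06.
By total probability, P(X ≤ 1) = 0.26·0.8064 + 0.4·0.0909091 + 0.34·8.33109e-06 = 0.24603.

0.2460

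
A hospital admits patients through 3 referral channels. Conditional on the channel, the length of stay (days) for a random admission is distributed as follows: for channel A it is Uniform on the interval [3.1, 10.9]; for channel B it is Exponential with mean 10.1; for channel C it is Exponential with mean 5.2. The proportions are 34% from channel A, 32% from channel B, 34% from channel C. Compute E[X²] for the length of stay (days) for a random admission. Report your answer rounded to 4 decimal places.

For each component E[X²] = Var + (mean)², giving A: 54.07; B: 204.02; C: 54.08.
Overall E[X²] = 0.34·54.07 + 0.32·204.02 + 0.34·54.08 = 102.057.

102.0574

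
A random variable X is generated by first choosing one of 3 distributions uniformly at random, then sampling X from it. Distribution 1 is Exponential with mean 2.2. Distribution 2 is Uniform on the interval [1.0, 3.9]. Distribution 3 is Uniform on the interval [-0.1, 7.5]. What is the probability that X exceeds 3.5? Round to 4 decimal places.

0.2893

Conditional on each component, P(X > 3.5): 1: 0.20374; 2: 0.137931; 3: 0.526316.
By total probability, P(X > 3.5) = 0.333333·0.20374 + 0.333333·0.137931 + 0.333333·0.526316 = 0.289329.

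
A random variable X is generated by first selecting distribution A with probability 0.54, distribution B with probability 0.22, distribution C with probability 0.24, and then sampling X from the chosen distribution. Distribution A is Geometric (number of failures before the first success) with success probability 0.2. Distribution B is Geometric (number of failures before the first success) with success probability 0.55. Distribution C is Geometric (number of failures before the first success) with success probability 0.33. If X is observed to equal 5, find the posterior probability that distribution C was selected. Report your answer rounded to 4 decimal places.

Likelihoods P(X=5 | ·): A: 0.065536; B: 0.010149; C: 0.0445541.
Posterior ∝ prior × likelihood. Numerator for C: 0.24·0.0445541 = 0.010693.
Normalizing constant: 0.54·0.065536 + 0.22·0.010149 + 0.24·0.0445541 = 0.0483152.
P(C | observation) = 0.010693 / 0.0483152 = 0.221317.

0.2213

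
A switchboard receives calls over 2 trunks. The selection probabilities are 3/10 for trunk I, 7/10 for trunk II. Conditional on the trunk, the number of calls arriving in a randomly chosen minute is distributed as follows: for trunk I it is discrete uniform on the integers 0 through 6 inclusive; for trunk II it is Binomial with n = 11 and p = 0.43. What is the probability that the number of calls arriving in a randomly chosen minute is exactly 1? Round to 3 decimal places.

Conditional on each trunk, P(X = 1): I: 0.142857; II: 0.0171242.
By total probability, P(X = 1) = 0.3·0.142857 + 0.7·0.0171242 = 0.0548441.

0.055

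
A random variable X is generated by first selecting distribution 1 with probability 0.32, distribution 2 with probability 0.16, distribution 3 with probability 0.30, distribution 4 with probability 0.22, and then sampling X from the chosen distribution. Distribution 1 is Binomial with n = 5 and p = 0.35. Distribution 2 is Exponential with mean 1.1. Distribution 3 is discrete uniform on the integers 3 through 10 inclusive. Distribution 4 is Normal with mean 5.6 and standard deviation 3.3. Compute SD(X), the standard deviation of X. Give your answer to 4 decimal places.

Per component, 1: μ=1.75, E[X²]=4.2; 2: μ=1.1, E[X²]=2.42; 3: μ=6.5, E[X²]=47.5; 4: μ=5.6, E[X²]=42.25.
E[X] = 0.32·1.75 + 0.16·1.1 + 0.3·6.5 + 0.22·5.6 = 3.918.
E[X²] = 0.32·4.2 + 0.16·2.42 + 0.3·47.5 + 0.22·42.25 = 25.2762.
Var(X) = E[X²] − (E[X])² = 25.2762 − 15.3507 = 9.92548.
SD(X) = √9.92548 = 3.15047.

3.1505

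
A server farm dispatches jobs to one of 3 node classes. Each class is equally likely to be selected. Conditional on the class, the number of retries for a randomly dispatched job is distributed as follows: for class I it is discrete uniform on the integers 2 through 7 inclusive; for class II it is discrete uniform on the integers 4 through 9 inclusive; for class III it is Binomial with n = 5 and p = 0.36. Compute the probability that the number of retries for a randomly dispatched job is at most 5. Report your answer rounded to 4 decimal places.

Conditional on each class, P(X ≤ 5): I: 0.666667; II: 0.333333; III: 1.
By total probability, P(X ≤ 5) = 0.333333·0.666667 + 0.333333·0.333333 + 0.333333·1 = 0.666667.

0.6667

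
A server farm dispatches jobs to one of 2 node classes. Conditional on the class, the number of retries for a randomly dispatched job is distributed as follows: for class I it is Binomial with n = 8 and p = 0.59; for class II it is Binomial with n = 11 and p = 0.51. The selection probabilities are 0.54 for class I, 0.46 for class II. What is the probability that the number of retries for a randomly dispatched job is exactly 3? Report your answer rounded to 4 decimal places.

Conditional on each class, P(X = 3): I: 0.133249; II: 0.0727383.
By total probability, P(X = 3) = 0.54·0.133249 + 0.46·0.0727383 = 0.105414.

0.1054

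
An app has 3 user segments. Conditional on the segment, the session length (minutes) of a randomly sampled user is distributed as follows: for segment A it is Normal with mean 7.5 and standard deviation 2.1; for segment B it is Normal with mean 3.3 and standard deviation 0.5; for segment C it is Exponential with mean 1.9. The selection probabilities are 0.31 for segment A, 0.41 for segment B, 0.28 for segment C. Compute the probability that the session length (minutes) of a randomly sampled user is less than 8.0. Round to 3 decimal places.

0.870

Conditional on each segment, P(X < 8.0): A: 0.594096; B: 1; C: 0.985161.
By total probability, P(X < 8.0) = 0.31·0.594096 + 0.41·1 + 0.28·0.985161 = 0.870015.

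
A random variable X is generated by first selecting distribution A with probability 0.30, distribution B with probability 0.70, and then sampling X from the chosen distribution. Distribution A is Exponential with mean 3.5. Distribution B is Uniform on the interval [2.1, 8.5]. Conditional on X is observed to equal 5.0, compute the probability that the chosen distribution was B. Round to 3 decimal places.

0.842

Likelihoods f(5.0 | ·): A: 0.0684717; B: 0.15625.
Posterior ∝ prior × likelihood. Numerator for B: 0.7·0.15625 = 0.109375.
Normalizing constant: 0.3·0.0684717 + 0.7·0.15625 = 0.129917.
P(B | observation) = 0.109375 / 0.129917 = 0.841887.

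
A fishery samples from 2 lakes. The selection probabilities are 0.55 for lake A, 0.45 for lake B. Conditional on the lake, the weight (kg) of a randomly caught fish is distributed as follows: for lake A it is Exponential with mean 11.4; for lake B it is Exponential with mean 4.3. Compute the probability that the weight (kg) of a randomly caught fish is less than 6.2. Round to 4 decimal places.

Conditional on each lake, P(X < 6.2): A: 0.419497; B: 0.763513.
By total probability, P(X < 6.2) = 0.55·0.419497 + 0.45·0.763513 = 0.574304.

0.5743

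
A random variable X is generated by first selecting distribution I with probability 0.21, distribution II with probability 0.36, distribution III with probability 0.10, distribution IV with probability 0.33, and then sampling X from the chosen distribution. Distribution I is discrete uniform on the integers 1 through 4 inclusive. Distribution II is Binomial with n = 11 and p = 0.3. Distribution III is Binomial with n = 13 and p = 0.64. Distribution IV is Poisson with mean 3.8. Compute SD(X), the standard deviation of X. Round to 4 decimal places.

2.2662

Per component, I: μ=2.5, E[X²]=7.5; II: μ=3.3, E[X²]=13.2; III: μ=8.32, E[X²]=72.2176; IV: μ=3.8, E[X²]=18.24.
E[X] = 0.21·2.5 + 0.36·3.3 + 0.1·8.32 + 0.33·3.8 = 3.799.
E[X²] = 0.21·7.5 + 0.36·13.2 + 0.1·72.2176 + 0.33·18.24 = 19.568.
Var(X) = E[X²] − (E[X])² = 19.568 − 14.4324 = 5.13556.
SD(X) = √5.13556 = 2.26618.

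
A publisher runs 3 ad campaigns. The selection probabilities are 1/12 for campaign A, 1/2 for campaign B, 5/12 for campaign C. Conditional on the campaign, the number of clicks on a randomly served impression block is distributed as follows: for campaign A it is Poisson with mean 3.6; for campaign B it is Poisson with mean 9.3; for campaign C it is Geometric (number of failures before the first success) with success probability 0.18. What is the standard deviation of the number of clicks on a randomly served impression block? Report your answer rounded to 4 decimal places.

4.6444

Per component, A: μ=3.6, E[X²]=16.56; B: μ=9.3, E[X²]=95.79; C: μ=4.55556, E[X²]=46.0617.
E[X] = 0.0833333·3.6 + 0.5·9.3 + 0.416667·4.55556 = 6.84815.
E[X²] = 0.0833333·16.56 + 0.5·95.79 + 0.416667·46.0617 = 68.4674.
Var(X) = E[X²] − (E[X])² = 68.4674 − 46.8971 = 21.5703.
SD(X) = √21.5703 = 4.64438.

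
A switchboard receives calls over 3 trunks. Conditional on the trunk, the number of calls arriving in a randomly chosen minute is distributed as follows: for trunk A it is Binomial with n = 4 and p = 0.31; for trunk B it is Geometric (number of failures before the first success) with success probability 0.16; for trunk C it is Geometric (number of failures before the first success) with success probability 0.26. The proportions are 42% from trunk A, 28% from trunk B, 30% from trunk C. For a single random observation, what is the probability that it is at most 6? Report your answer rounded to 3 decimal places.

Conditional on each trunk, P(X ≤ 6): A: 1; B: 0.70491; C: 0.878487.
By total probability, P(X ≤ 6) = 0.42·1 + 0.28·0.70491 + 0.3·0.878487 = 0.880921.

0.881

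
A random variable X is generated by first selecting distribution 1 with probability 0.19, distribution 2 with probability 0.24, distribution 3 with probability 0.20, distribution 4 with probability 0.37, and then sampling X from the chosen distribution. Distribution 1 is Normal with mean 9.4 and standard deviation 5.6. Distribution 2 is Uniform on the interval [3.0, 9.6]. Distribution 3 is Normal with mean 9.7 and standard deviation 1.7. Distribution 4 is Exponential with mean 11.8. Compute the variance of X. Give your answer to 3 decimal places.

63.340

Per component, 1: μ=9.4, E[X²]=119.72; 2: μ=6.3, E[X²]=43.32; 3: μ=9.7, E[X²]=96.98; 4: μ=11.8, E[X²]=278.48.
E[X] = 0.19·9.4 + 0.24·6.3 + 0.2·9.7 + 0.37·11.8 = 9.604.
E[X²] = 0.19·119.72 + 0.24·43.32 + 0.2·96.98 + 0.37·278.48 = 155.577.
Var(X) = E[X²] − (E[X])² = 155.577 − 92.2368 = 63.3404.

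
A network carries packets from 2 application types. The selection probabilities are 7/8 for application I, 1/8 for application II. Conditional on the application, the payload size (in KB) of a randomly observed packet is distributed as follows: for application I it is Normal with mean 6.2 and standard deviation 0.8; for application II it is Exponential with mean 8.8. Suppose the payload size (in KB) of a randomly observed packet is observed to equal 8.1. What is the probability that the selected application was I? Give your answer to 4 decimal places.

Likelihoods f(8.1 | ·): I: 0.0297149; II: 0.0452657.
Posterior ∝ prior × likelihood. Numerator for I: 0.875·0.0297149 = 0.0260005.
Normalizing constant: 0.875·0.0297149 + 0.125·0.0452657 = 0.0316587.
P(I | observation) = 0.0260005 / 0.0316587 = 0.821275.

0.8213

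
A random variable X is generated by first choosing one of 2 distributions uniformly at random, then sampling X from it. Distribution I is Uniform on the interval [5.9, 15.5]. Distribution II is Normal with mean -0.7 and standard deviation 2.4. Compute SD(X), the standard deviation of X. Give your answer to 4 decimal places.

Per component, I: μ=10.7, E[X²]=122.17; II: μ=-0.7, E[X²]=6.25.
E[X] = 0.5·10.7 + 0.5·-0.7 = 5.
E[X²] = 0.5·122.17 + 0.5·6.25 = 64.21.
Var(X) = E[X²] − (E[X])² = 64.21 − 25 = 39.21.
SD(X) = √39.21 = 6.26179.

6.2618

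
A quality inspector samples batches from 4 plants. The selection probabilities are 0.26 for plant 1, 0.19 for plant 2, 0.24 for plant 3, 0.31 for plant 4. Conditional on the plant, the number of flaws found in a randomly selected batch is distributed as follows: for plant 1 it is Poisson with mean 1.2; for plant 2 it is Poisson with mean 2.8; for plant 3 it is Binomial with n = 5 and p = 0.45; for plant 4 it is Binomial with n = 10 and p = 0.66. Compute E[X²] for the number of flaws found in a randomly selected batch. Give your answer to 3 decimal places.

For each component E[X²] = Var + (mean)², giving 1: 2.64; 2: 10.64; 3: 6.3; 4: 45.804.
Overall E[X²] = 0.26·2.64 + 0.19·10.64 + 0.24·6.3 + 0.31·45.804 = 18.4192.

18.419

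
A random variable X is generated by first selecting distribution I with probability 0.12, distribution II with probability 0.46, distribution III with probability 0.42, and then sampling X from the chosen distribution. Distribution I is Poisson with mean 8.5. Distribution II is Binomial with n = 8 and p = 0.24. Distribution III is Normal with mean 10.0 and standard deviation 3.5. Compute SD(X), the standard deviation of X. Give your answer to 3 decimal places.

4.685

Per component, I: μ=8.5, E[X²]=80.75; II: μ=1.92, E[X²]=5.1456; III: μ=10, E[X²]=112.25.
E[X] = 0.12·8.5 + 0.46·1.92 + 0.42·10 = 6.1032.
E[X²] = 0.12·80.75 + 0.46·5.1456 + 0.42·112.25 = 59.202.
Var(X) = E[X²] − (E[X])² = 59.202 − 37.2491 = 21.9529.
SD(X) = √21.9529 = 4.68539.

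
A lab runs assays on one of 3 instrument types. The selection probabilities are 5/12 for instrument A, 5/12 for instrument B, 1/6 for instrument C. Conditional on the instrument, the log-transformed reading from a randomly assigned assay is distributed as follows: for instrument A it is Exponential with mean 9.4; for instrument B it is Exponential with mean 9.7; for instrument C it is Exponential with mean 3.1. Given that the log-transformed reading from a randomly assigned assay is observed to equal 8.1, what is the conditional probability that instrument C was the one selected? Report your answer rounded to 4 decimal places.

0.0954

Likelihoods f(8.1 | ·): A: 0.0449407; B: 0.044727; C: 0.0236521.
Posterior ∝ prior × likelihood. Numerator for C: 0.166667·0.0236521 = 0.00394201.
Normalizing constant: 0.416667·0.0449407 + 0.416667·0.044727 + 0.166667·0.0236521 = 0.0413036.
P(C | observation) = 0.00394201 / 0.0413036 = 0.0954399.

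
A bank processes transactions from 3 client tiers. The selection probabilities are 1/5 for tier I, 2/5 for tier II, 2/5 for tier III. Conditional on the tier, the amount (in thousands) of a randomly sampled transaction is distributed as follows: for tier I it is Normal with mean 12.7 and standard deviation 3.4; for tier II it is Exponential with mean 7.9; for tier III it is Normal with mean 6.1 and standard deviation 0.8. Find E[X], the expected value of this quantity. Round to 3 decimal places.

Component means — I: 12.7; II: 7.9; III: 6.1.
E[X] = 0.2·12.7 + 0.4·7.9 + 0.4·6.1 = 8.14.

8.140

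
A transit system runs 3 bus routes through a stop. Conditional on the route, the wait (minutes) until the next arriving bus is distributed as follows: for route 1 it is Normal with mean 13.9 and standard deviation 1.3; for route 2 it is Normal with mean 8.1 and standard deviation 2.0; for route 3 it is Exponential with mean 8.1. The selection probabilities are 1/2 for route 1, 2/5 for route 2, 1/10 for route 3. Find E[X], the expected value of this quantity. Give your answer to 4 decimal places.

Component means — 1: 13.9; 2: 8.1; 3: 8.1.
E[X] = 0.5·13.9 + 0.4·8.1 + 0.1·8.1 = 11.

11.0000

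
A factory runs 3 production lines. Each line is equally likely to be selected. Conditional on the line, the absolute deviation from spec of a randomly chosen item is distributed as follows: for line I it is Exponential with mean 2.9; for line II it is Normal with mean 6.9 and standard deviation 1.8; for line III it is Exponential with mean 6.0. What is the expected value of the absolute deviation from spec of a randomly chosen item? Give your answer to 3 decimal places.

Component means — I: 2.9; II: 6.9; III: 6.
E[X] = 0.333333·2.9 + 0.333333·6.9 + 0.333333·6 = 5.26667.

5.267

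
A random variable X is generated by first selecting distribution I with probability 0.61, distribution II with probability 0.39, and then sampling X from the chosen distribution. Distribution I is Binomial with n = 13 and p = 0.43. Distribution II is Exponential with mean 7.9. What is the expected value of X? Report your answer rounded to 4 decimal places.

Component means — I: 5.59; II: 7.9.
E[X] = 0.61·5.59 + 0.39·7.9 = 6.4909.

6.4909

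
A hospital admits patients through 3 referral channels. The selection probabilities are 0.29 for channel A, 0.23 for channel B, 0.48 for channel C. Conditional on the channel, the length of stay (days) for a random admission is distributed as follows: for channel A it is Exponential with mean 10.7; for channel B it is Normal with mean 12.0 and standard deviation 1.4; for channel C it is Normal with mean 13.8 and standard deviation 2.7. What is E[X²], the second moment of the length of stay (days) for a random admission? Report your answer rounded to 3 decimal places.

For each component E[X²] = Var + (mean)², giving A: 228.98; B: 145.96; C: 197.73.
Overall E[X²] = 0.29·228.98 + 0.23·145.96 + 0.48·197.73 = 194.885.

194.885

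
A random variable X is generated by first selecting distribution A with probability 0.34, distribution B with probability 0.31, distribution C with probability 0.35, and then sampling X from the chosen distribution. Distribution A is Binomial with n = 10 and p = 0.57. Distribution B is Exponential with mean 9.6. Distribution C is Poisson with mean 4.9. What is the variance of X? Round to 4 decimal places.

Per component, A: μ=5.7, E[X²]=34.941; B: μ=9.6, E[X²]=184.32; C: μ=4.9, E[X²]=28.91.
E[X] = 0.34·5.7 + 0.31·9.6 + 0.35·4.9 = 6.629.
E[X²] = 0.34·34.941 + 0.31·184.32 + 0.35·28.91 = 79.1376.
Var(X) = E[X²] − (E[X])² = 79.1376 − 43.9436 = 35.194.

35.1940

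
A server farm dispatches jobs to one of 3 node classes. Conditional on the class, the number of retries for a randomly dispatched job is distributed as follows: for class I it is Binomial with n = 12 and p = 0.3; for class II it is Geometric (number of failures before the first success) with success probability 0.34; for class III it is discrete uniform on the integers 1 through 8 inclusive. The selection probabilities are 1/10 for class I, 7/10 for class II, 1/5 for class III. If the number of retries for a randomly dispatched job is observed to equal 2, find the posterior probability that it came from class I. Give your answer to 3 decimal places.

0.115

Likelihoods P(X=2 | ·): I: 0.16779; II: 0.148104; III: 0.125.
Posterior ∝ prior × likelihood. Numerator for I: 0.1·0.16779 = 0.016779.
Normalizing constant: 0.1·0.16779 + 0.7·0.148104 + 0.2·0.125 = 0.145452.
P(I | observation) = 0.016779 / 0.145452 = 0.115358.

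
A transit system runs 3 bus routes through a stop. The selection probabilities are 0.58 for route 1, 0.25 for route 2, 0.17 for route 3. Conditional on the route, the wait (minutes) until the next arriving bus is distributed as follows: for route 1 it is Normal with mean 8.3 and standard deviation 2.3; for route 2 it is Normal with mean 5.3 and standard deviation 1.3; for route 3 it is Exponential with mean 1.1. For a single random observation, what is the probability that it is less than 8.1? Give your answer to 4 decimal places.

0.6859

Conditional on each route, P(X < 8.1): 1: 0.465353; 2: 0.984374; 3: 0.999366.
By total probability, P(X < 8.1) = 0.58·0.465353 + 0.25·0.984374 + 0.17·0.999366 = 0.68589.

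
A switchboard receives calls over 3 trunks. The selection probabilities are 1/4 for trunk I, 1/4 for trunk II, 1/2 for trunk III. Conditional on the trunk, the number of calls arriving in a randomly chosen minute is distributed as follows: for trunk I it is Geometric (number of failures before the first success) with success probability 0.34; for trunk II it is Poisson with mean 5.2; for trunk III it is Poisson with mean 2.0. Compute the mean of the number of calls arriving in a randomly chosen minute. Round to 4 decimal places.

2.7853

Component means — I: 1.94118; II: 5.2; III: 2.
E[X] = 0.25·1.94118 + 0.25·5.2 + 0.5·2 = 2.78529.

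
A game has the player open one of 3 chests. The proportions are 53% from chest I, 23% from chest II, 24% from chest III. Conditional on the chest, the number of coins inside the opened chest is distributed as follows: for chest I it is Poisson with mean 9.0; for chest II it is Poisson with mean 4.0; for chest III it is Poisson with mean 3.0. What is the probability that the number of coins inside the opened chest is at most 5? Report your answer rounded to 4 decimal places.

0.4618

Conditional on each chest, P(X ≤ 5): I: 0.115691; II: 0.78513; III: 0.916082.
By total probability, P(X ≤ 5) = 0.53·0.115691 + 0.23·0.78513 + 0.24·0.916082 = 0.461756.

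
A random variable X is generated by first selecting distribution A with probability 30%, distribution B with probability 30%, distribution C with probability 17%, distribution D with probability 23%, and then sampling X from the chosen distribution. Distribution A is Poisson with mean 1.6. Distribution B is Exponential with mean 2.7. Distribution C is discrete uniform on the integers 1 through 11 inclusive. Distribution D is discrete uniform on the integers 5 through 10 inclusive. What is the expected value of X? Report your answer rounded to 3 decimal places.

Component means — A: 1.6; B: 2.7; C: 6; D: 7.5.
E[X] = 0.3·1.6 + 0.3·2.7 + 0.17·6 + 0.23·7.5 = 4.035.

4.035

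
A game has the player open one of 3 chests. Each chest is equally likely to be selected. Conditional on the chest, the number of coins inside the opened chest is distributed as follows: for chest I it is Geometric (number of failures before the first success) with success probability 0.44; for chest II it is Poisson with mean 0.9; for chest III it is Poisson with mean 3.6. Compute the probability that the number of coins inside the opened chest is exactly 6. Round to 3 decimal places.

Conditional on each chest, P(X = 6): I: 0.01357; II: 0.000300094; III: 0.0826081.
By total probability, P(X = 6) = 0.333333·0.01357 + 0.333333·0.000300094 + 0.333333·0.0826081 = 0.0321594.

0.032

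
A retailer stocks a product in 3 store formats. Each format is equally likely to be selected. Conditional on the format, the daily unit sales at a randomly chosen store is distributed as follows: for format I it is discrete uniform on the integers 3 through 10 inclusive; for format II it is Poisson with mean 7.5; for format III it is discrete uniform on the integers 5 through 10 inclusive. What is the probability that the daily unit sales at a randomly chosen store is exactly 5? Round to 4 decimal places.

0.1337

Conditional on each format, P(X = 5): I: 0.125; II: 0.109375; III: 0.166667.
By total probability, P(X = 5) = 0.333333·0.125 + 0.333333·0.109375 + 0.333333·0.166667 = 0.13368.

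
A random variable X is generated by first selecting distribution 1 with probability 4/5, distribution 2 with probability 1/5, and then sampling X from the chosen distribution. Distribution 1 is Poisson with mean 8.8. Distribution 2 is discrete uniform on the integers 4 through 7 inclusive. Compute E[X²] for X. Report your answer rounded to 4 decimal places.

75.2920

For each component E[X²] = Var + (mean)², giving 1: 86.24; 2: 31.5.
Overall E[X²] = 0.8·86.24 + 0.2·31.5 = 75.292.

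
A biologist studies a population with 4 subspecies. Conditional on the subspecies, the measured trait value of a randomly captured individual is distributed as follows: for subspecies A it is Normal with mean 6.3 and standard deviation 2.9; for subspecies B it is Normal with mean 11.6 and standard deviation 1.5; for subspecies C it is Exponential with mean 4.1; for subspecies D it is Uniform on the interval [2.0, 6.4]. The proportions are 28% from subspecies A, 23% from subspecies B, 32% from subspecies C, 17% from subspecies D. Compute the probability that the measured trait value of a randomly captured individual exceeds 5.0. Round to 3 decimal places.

Conditional on each subspecies, P(X > 5.0): A: 0.673023; B: 0.999995; C: 0.295374; D: 0.318182.
By total probability, P(X > 5.0) = 0.28·0.673023 + 0.23·0.999995 + 0.32·0.295374 + 0.17·0.318182 = 0.567056.

0.567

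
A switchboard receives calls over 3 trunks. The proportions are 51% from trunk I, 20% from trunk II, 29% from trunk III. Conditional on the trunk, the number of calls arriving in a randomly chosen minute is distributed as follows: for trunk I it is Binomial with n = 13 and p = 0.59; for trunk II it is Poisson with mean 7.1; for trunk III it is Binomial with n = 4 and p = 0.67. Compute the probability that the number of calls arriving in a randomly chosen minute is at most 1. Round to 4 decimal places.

Conditional on each trunk, P(X ≤ 1): I: 0.000182313; II: 0.00668335; III: 0.10817.
By total probability, P(X ≤ 1) = 0.51·0.000182313 + 0.2·0.00668335 + 0.29·0.10817 = 0.0327991.

0.0328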